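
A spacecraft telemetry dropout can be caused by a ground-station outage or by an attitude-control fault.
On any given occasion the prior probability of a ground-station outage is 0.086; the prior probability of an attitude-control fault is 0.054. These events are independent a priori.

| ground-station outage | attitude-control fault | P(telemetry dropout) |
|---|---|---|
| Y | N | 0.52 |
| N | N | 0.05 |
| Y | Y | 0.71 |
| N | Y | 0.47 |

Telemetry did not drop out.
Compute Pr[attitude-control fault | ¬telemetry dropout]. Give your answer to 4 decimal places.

For the numerator, keep only attitude-control fault=true terms: 0.026159 + 0.001347 = 0.027506
The normalizing constant is 0.95*0.914*0.946 + 0.53*0.914*0.054 + 0.48*0.086*0.946 + 0.29*0.086*0.054 = 0.887969
P(attitude-control fault | ¬telemetry dropout) = 0.027506/0.887969 ≈ 0.0310

Pr[attitude-control fault | ¬telemetry dropout] ≈ 0.0310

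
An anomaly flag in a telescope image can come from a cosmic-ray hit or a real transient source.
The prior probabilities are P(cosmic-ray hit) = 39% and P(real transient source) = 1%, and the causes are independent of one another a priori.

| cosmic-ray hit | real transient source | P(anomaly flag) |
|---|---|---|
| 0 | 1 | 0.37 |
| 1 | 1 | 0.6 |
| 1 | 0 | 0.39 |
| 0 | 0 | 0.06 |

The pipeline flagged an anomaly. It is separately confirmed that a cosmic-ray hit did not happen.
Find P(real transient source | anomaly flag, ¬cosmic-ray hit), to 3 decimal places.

P(real transient source | anomaly flag, ¬cosmic-ray hit) ≈ 0.059

For the numerator, keep only real transient source=true terms: 0.37·0.01 = 0.003700
Denominator P(anomaly flag | ¬cosmic-ray hit): 0.06·0.99 + 0.37·0.01 = 0.063100
P(real transient source | anomaly flag, ¬cosmic-ray hit) = 0.003700/0.063100 ≈ 0.059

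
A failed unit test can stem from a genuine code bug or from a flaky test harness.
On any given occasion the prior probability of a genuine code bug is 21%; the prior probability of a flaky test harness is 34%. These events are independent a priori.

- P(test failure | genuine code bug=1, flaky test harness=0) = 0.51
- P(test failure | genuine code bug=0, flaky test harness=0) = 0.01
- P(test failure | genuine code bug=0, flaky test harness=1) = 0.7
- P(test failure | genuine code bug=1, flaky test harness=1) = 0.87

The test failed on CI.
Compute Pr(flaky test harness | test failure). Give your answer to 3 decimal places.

Pr(flaky test harness | test failure) ≈ 0.767

P(test failure) = 0.01×0.79×0.66 + 0.7×0.79×0.34 + 0.51×0.21×0.66 + 0.87×0.21×0.34 = 0.005214 + 0.188020 + 0.070686 + 0.062118 = 0.326038
Restricting to configurations with flaky test harness present: 0.188020 + 0.062118 = 0.250138.
So P(flaky test harness | test failure) = 0.250138/0.326038 ≈ 0.767.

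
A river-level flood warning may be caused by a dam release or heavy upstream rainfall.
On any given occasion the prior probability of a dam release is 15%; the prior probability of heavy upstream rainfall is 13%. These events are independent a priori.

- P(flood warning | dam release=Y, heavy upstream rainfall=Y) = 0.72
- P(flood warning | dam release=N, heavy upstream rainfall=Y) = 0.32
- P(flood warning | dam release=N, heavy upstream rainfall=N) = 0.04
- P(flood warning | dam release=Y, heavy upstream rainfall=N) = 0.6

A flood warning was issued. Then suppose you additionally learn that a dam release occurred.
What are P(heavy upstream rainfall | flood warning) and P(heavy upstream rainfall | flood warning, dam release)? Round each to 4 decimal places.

P(heavy upstream rainfall | flood warning) ≈ 0.3141; P(heavy upstream rainfall | flood warning, dam release) ≈ 0.1520

Enumerate the 4 (dam release, heavy upstream rainfall) configurations and weight by the priors:
  P(flood warning) = 0.04*0.85*0.87 + 0.32*0.85*0.13 + 0.6*0.15*0.87 + 0.72*0.15*0.13
        = 0.029580 + 0.035360 + 0.078300 + 0.014040 = 0.157280
Keeping only the heavy upstream rainfall-present terms gives 0.049400, so
  P(heavy upstream rainfall | flood warning) = 0.049400 / 0.157280 ≈ 0.3141

Now condition on the additional information:
Numerator (weight on configurations with heavy upstream rainfall): 0.72·0.13 = 0.093600
The normalizing constant is 0.6·0.87 + 0.72·0.13 = 0.615600
P(heavy upstream rainfall | flood warning, dam release) = 0.093600/0.615600 ≈ 0.1520
— dam release explains away the evidence for heavy upstream rainfall.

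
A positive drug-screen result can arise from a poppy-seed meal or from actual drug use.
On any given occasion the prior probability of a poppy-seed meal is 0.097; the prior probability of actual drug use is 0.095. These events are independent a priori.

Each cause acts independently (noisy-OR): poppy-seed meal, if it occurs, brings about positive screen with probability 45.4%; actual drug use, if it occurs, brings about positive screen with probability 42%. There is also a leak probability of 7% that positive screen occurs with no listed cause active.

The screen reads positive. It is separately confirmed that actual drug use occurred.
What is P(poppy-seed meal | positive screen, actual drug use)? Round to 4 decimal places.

P(poppy-seed meal | positive screen, actual drug use) ≈ 0.1413

Under noisy-OR, P(positive screen | causes) = 1 − (1−0.07)·∏(1−qᵢ) over the active causes.
By total probability over both values of poppy-seed meal:
  P(positive screen | actual drug use) = 0.4606·0.903 + 0.705488·0.097
        = 0.415922 + 0.068432 = 0.484354
Configurations with poppy-seed meal contribute 0.068432, so
  P(poppy-seed meal | positive screen, actual drug use) = 0.068432 / 0.484354 ≈ 0.1413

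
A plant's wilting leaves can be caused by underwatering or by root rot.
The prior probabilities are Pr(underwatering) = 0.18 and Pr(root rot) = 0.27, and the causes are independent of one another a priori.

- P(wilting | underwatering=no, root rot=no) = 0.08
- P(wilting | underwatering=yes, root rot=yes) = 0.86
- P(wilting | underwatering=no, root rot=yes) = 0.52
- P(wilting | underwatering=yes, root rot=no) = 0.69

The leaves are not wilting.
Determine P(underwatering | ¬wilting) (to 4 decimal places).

For the numerator, keep only underwatering=true terms: 0.040734 + 0.006804 = 0.047538
The normalizing constant is 0.92*0.82*0.73 + 0.48*0.82*0.27 + 0.31*0.18*0.73 + 0.14*0.18*0.27 = 0.704522
P(underwatering | ¬wilting) = 0.047538/0.704522 ≈ 0.0675

P(underwatering | ¬wilting) ≈ 0.0675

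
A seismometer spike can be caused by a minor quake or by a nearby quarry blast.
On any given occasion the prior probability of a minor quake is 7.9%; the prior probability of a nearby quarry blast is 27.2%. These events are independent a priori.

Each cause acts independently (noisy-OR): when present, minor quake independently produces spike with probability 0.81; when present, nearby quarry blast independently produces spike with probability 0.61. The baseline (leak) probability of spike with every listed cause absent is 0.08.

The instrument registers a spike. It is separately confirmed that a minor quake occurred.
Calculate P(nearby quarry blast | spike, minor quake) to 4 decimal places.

Under noisy-OR, P(spike | causes) = 1 − (1−0.08)·∏(1−qᵢ) over the active causes.
Numerator (weight on configurations with nearby quarry blast): 0.931828×0.272 = 0.253457
Denominator P(spike | minor quake): 0.8252×0.728 + 0.931828×0.272 = 0.854203
Posterior = 0.253457 / 0.854203 ≈ 0.2967

P(nearby quarry blast | spike, minor quake) ≈ 0.2967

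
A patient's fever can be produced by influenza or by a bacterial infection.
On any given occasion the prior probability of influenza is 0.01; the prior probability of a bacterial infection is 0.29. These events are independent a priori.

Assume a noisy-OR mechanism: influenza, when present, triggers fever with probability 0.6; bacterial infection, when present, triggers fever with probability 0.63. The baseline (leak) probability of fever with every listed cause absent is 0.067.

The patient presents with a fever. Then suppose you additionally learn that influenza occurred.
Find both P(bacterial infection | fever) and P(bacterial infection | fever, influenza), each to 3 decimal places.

P(bacterial infection | fever) ≈ 0.787; P(bacterial infection | fever, influenza) ≈ 0.360

Under noisy-OR, P(fever | causes) = 1 − (1−0.067)·∏(1−qᵢ) over the active causes.
Enumerate the 4 (influenza, bacterial infection) configurations and weight by the priors:
  P(fever) = 0.067*0.99*0.71 + 0.65479*0.99*0.29 + 0.6268*0.01*0.71 + 0.861916*0.01*0.29
        = 0.047094 + 0.187990 + 0.004450 + 0.002500 = 0.242034
The terms with bacterial infection present sum to 0.190490, so
  P(bacterial infection | fever) = 0.190490 / 0.242034 ≈ 0.787

With the extra evidence:
For the numerator, keep only bacterial infection=true terms: 0.861916×0.29 = 0.249956
Denominator P(fever | influenza): 0.6268×0.71 + 0.861916×0.29 = 0.694984
Posterior = 0.249956 / 0.694984 ≈ 0.360
Conditioning on influenza lowers the posterior on bacterial infection: the classic explaining-away effect in a common-effect structure.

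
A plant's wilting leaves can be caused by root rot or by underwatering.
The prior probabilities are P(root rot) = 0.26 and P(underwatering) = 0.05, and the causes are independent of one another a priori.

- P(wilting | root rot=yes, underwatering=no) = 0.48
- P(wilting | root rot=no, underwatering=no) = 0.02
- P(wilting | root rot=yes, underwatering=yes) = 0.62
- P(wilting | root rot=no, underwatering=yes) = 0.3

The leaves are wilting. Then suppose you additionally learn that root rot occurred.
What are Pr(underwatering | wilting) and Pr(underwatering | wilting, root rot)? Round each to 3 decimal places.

P(wilting) = 0.02*0.74*0.95 + 0.3*0.74*0.05 + 0.48*0.26*0.95 + 0.62*0.26*0.05 = 0.014060 + 0.011100 + 0.118560 + 0.008060 = 0.151780
Of this, 0.019160 comes from 0.011100 + 0.008060 (the underwatering=true cases).
So P(underwatering | wilting) = 0.019160/0.151780 ≈ 0.126.

With the extra evidence:
Sum P(wilting|·) weighted by the priors over both values of underwatering:
  P(wilting | root rot) = 0.48*0.95 + 0.62*0.05
        = 0.456000 + 0.031000 = 0.487000
The terms with underwatering present sum to 0.031000, so
  P(underwatering | wilting, root rot) = 0.031000 / 0.487000 ≈ 0.064
Conditioning on root rot lowers the posterior on underwatering: the classic explaining-away effect in a common-effect structure.

Pr(underwatering | wilting) ≈ 0.126; Pr(underwatering | wilting, root rot) ≈ 0.064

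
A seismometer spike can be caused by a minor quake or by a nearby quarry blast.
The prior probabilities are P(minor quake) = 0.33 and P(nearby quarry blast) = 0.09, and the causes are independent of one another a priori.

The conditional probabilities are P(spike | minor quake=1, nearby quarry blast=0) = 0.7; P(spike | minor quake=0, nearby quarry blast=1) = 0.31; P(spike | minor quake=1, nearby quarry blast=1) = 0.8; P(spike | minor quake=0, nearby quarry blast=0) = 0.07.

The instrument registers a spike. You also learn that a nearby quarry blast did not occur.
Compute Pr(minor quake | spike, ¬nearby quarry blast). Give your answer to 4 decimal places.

P(spike | ¬nearby quarry blast) = 0.07*0.67 + 0.7*0.33 = 0.046900 + 0.231000 = 0.277900
The minor quake-present share is 0.7*0.33 = 0.231000.
Hence the posterior is 0.231000/0.277900 ≈ 0.8312.

Pr(minor quake | spike, ¬nearby quarry blast) ≈ 0.8312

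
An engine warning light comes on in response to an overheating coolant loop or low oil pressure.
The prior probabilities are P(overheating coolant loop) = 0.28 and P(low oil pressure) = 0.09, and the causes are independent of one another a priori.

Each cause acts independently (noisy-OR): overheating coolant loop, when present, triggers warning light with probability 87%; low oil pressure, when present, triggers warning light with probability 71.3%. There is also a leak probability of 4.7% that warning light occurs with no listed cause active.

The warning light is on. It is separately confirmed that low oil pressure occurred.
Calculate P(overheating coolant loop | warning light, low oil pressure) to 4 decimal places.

P(overheating coolant loop | warning light, low oil pressure) ≈ 0.3405

Under noisy-OR, P(warning light | causes) = 1 − (1−0.047)·∏(1−qᵢ) over the active causes.
P(warning light | low oil pressure) = 0.726489×0.72 + 0.964444×0.28 = 0.523072 + 0.270044 = 0.793116
Restricting to configurations with overheating coolant loop present: 0.964444×0.28 = 0.270044.
Hence the posterior is 0.270044/0.793116 ≈ 0.3405.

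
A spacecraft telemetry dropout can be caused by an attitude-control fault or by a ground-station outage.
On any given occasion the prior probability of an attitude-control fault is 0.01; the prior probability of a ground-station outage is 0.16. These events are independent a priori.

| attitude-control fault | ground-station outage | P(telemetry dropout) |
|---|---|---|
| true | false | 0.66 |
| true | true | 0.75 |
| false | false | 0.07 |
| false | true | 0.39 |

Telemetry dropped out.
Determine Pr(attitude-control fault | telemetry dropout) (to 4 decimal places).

Pr(attitude-control fault | telemetry dropout) ≈ 0.0532

Numerator (weight on configurations with attitude-control fault): 0.005544 + 0.001200 = 0.006744
The normalizing constant is 0.07·0.99·0.84 + 0.39·0.99·0.16 + 0.66·0.01·0.84 + 0.75·0.01·0.16 = 0.126732
P(attitude-control fault | telemetry dropout) = 0.006744/0.126732 ≈ 0.0532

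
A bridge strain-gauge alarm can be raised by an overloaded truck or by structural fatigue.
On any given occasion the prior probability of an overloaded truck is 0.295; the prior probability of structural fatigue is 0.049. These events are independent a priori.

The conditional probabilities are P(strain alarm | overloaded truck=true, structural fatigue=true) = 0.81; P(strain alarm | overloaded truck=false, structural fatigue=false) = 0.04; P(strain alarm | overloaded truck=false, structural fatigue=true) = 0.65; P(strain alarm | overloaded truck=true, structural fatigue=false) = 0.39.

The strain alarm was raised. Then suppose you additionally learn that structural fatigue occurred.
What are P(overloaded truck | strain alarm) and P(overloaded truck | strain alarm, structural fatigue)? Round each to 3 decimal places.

Numerator (weight on configurations with overloaded truck): 0.109413 + 0.011709 = 0.121122
Normalizer over all consistent configurations: 0.04*0.705*0.951 + 0.65*0.705*0.049 + 0.39*0.295*0.951 + 0.81*0.295*0.049 = 0.170394
P(overloaded truck | strain alarm) = 0.121122/0.170394 ≈ 0.711

With the extra evidence:
P(strain alarm | structural fatigue) = 0.65·0.705 + 0.81·0.295 = 0.458250 + 0.238950 = 0.697200
The overloaded truck-present share is 0.81·0.295 = 0.238950.
P(overloaded truck | strain alarm, structural fatigue) = 0.238950 / 0.697200 ≈ 0.343
— structural fatigue explains away the evidence for overloaded truck.

P(overloaded truck | strain alarm) ≈ 0.711; P(overloaded truck | strain alarm, structural fatigue) ≈ 0.343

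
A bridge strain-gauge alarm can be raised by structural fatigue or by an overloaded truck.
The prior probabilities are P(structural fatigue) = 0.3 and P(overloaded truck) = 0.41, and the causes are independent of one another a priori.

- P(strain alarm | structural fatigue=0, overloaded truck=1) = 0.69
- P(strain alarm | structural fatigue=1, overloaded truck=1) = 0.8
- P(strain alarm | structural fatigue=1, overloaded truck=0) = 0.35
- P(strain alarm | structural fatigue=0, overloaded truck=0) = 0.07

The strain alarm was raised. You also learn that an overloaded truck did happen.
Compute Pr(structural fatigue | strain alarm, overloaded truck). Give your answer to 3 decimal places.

Pr(structural fatigue | strain alarm, overloaded truck) ≈ 0.332

Sum P(strain alarm|·) weighted by the priors over both values of structural fatigue:
  P(strain alarm | overloaded truck) = 0.69·0.7 + 0.8·0.3
        = 0.483000 + 0.240000 = 0.723000
The terms with structural fatigue present sum to 0.240000, so
  P(structural fatigue | strain alarm, overloaded truck) = 0.240000 / 0.723000 ≈ 0.332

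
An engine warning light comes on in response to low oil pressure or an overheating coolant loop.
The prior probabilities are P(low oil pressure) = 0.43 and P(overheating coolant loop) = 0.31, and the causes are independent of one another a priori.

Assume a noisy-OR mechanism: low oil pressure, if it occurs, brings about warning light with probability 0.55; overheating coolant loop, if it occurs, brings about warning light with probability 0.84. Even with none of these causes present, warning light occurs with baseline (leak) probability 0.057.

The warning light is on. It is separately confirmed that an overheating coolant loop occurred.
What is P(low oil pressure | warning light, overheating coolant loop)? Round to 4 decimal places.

P(low oil pressure | warning light, overheating coolant loop) ≈ 0.4530

Under noisy-OR, P(warning light | causes) = 1 − (1−0.057)·∏(1−qᵢ) over the active causes.
P(warning light | overheating coolant loop) = 0.84912×0.57 + 0.932104×0.43 = 0.483998 + 0.400805 = 0.884803
Of this, 0.400805 comes from 0.932104×0.43 (the low oil pressure=true cases).
So P(low oil pressure | warning light, overheating coolant loop) = 0.400805/0.884803 ≈ 0.4530.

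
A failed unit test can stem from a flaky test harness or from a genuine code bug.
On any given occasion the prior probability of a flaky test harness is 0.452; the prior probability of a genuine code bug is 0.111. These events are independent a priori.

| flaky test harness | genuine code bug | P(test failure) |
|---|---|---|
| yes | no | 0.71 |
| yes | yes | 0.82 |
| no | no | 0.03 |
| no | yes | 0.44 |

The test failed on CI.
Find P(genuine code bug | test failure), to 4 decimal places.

P(genuine code bug | test failure) ≈ 0.1846

Enumerate the 4 (flaky test harness, genuine code bug) configurations and weight by the priors:
  P(test failure) = 0.03×0.548×0.889 + 0.44×0.548×0.111 + 0.71×0.452×0.889 + 0.82×0.452×0.111
        = 0.014615 + 0.026764 + 0.285298 + 0.041141 = 0.367818
Keeping only the genuine code bug-present terms gives 0.067905, so
  P(genuine code bug | test failure) = 0.067905 / 0.367818 ≈ 0.1846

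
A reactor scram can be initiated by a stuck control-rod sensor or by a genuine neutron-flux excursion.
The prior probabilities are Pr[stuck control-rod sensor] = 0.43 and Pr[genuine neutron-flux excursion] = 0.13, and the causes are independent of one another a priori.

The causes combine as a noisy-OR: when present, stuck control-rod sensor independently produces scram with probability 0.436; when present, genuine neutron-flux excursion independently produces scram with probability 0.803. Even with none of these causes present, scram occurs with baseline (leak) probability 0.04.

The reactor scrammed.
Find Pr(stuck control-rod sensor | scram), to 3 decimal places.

Under noisy-OR, P(scram | causes) = 1 − (1−0.04)·∏(1−qᵢ) over the active causes.
By total probability over the 4 (stuck control-rod sensor, genuine neutron-flux excursion) configurations:
  P(scram) = 0.04*0.57*0.87 + 0.81088*0.57*0.13 + 0.45856*0.43*0.87 + 0.893336*0.43*0.13
        = 0.019836 + 0.060086 + 0.171547 + 0.049937 = 0.301406
Keeping only the stuck control-rod sensor-present terms gives 0.221484, so
  P(stuck control-rod sensor | scram) = 0.221484 / 0.301406 ≈ 0.735

Pr(stuck control-rod sensor | scram) ≈ 0.735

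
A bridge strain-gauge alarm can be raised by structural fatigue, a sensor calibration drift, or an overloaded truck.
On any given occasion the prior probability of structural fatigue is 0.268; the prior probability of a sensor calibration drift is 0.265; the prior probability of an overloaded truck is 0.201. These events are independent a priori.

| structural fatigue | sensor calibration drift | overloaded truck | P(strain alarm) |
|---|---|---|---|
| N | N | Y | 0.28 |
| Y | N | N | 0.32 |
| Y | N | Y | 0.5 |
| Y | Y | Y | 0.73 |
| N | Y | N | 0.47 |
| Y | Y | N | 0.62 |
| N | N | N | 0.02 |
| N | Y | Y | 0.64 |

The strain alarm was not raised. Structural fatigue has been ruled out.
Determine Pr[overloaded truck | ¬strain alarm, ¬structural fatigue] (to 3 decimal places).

Pr[overloaded truck | ¬strain alarm, ¬structural fatigue] ≈ 0.154

Sum P(¬strain alarm|·) weighted by the priors over the 4 (sensor calibration drift, overloaded truck) configurations:
  P(¬strain alarm | ¬structural fatigue) = 0.98·0.735·0.799 + 0.72·0.735·0.201 + 0.53·0.265·0.799 + 0.36·0.265·0.201
        = 0.575520 + 0.106369 + 0.112220 + 0.019175 = 0.813284
Configurations with overloaded truck contribute 0.125544, so
  P(overloaded truck | ¬strain alarm, ¬structural fatigue) = 0.125544 / 0.813284 ≈ 0.154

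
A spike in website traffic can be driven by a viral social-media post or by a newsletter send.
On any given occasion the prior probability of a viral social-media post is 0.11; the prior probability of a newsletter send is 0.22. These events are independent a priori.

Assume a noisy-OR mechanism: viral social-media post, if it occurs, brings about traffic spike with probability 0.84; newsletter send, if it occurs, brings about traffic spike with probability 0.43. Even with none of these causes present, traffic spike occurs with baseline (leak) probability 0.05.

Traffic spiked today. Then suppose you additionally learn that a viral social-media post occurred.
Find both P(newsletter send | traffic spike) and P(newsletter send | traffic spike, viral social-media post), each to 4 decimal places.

P(newsletter send | traffic spike) ≈ 0.5101; P(newsletter send | traffic spike, viral social-media post) ≈ 0.2330

Under noisy-OR, P(traffic spike | causes) = 1 − (1−0.05)·∏(1−qᵢ) over the active causes.
Sum P(traffic spike|·) weighted by the priors over the 4 (viral social-media post, newsletter send) configurations:
  P(traffic spike) = 0.05*0.89*0.78 + 0.4585*0.89*0.22 + 0.848*0.11*0.78 + 0.91336*0.11*0.22
        = 0.034710 + 0.089774 + 0.072758 + 0.022103 = 0.219345
The terms with newsletter send present sum to 0.111877, so
  P(newsletter send | traffic spike) = 0.111877 / 0.219345 ≈ 0.5101

Now also conditioning on viral social-media post=true:
P(traffic spike | viral social-media post) = 0.848·0.78 + 0.91336·0.22 = 0.661440 + 0.200939 = 0.862379
The newsletter send-present share is 0.91336·0.22 = 0.200939.
Hence the posterior is 0.200939/0.862379 ≈ 0.2330.
The drop from 0.5101 to 0.2330 is the explaining-away (discounting) effect.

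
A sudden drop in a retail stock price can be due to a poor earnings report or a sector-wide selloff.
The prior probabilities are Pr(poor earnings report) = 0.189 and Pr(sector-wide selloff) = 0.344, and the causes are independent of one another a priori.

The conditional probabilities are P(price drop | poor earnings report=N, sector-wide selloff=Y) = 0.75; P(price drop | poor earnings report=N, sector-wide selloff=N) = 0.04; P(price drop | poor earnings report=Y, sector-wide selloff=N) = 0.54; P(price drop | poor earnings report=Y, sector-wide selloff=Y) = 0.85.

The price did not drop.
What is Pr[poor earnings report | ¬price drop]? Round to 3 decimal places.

Pr[poor earnings report | ¬price drop] ≈ 0.103

P(¬price drop) = 0.96×0.811×0.656 + 0.25×0.811×0.344 + 0.46×0.189×0.656 + 0.15×0.189×0.344 = 0.510735 + 0.069746 + 0.057033 + 0.009752 = 0.647266
Of this, 0.066785 comes from 0.057033 + 0.009752 (the poor earnings report=true cases).
Hence the posterior is 0.066785/0.647266 ≈ 0.103.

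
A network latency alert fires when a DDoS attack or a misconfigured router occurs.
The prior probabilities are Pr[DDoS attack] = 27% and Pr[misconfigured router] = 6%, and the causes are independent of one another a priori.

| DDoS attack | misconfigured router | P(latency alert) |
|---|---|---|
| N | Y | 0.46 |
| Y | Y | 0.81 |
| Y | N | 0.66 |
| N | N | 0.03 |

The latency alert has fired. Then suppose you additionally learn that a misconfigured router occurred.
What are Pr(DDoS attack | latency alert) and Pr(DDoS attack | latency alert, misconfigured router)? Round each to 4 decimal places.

Pr(DDoS attack | latency alert) ≈ 0.8160; Pr(DDoS attack | latency alert, misconfigured router) ≈ 0.3944

P(latency alert) = 0.03*0.73*0.94 + 0.46*0.73*0.06 + 0.66*0.27*0.94 + 0.81*0.27*0.06 = 0.020586 + 0.020148 + 0.167508 + 0.013122 = 0.221364
Of this, 0.180630 comes from 0.167508 + 0.013122 (the DDoS attack=true cases).
So P(DDoS attack | latency alert) = 0.180630/0.221364 ≈ 0.8160.

With the extra evidence:
P(latency alert | misconfigured router) = 0.46·0.73 + 0.81·0.27 = 0.335800 + 0.218700 = 0.554500
The DDoS attack-present share is 0.81·0.27 = 0.218700.
Hence the posterior is 0.218700/0.554500 ≈ 0.3944.
Conditioning on misconfigured router lowers the posterior on DDoS attack: the classic explaining-away effect in a common-effect structure.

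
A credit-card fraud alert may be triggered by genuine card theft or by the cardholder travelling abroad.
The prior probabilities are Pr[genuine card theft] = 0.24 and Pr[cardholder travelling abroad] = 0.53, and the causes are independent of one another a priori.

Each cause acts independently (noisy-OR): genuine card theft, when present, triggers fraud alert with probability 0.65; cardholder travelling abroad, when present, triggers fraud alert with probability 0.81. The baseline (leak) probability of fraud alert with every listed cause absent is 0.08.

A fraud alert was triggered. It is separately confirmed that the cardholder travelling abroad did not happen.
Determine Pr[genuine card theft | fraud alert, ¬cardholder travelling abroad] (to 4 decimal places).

Under noisy-OR, P(fraud alert | causes) = 1 − (1−0.08)·∏(1−qᵢ) over the active causes.
P(fraud alert | ¬cardholder travelling abroad) = 0.08·0.76 + 0.678·0.24 = 0.060800 + 0.162720 = 0.223520
Of this, 0.162720 comes from 0.678·0.24 (the genuine card theft=true cases).
Hence the posterior is 0.162720/0.223520 ≈ 0.7280.

Pr[genuine card theft | fraud alert, ¬cardholder travelling abroad] ≈ 0.7280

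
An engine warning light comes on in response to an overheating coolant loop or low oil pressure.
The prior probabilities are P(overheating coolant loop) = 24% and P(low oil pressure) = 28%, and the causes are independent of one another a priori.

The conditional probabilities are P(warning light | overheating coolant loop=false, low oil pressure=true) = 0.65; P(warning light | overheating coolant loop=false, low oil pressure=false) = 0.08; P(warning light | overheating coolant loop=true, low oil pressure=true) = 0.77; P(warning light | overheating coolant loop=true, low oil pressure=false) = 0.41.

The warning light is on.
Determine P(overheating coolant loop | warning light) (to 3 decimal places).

P(warning light) = 0.08×0.76×0.72 + 0.65×0.76×0.28 + 0.41×0.24×0.72 + 0.77×0.24×0.28 = 0.043776 + 0.138320 + 0.070848 + 0.051744 = 0.304688
Restricting to configurations with overheating coolant loop present: 0.070848 + 0.051744 = 0.122592.
Hence the posterior is 0.122592/0.304688 ≈ 0.402.

P(overheating coolant loop | warning light) ≈ 0.402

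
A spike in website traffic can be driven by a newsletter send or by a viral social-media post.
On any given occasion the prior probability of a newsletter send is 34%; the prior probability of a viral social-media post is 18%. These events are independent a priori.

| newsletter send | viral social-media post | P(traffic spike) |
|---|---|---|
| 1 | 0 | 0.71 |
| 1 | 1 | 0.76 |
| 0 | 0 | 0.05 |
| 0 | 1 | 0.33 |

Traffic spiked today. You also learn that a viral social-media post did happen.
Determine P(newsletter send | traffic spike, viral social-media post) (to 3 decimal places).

Weight on newsletter send=true, given the evidence: 0.76×0.34 = 0.258400
Denominator P(traffic spike | viral social-media post): 0.33×0.66 + 0.76×0.34 = 0.476200
P(newsletter send | traffic spike, viral social-media post) = 0.258400/0.476200 ≈ 0.543

P(newsletter send | traffic spike, viral social-media post) ≈ 0.543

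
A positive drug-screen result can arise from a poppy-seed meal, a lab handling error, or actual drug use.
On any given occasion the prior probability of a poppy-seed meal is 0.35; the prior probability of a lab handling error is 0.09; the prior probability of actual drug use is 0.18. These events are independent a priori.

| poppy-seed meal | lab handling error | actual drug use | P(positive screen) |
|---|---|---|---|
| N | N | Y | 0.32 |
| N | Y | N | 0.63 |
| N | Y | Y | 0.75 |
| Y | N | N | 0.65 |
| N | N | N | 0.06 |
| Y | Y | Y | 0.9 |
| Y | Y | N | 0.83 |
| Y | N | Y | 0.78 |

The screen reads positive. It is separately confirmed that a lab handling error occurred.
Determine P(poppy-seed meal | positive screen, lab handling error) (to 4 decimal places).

Sum P(positive screen|·) weighted by the priors over the 4 (poppy-seed meal, actual drug use) configurations:
  P(positive screen | lab handling error) = 0.63×0.65×0.82 + 0.75×0.65×0.18 + 0.83×0.35×0.82 + 0.9×0.35×0.18
        = 0.335790 + 0.087750 + 0.238210 + 0.056700 = 0.718450
Configurations with poppy-seed meal contribute 0.294910, so
  P(poppy-seed meal | positive screen, lab handling error) = 0.294910 / 0.718450 ≈ 0.4105

P(poppy-seed meal | positive screen, lab handling error) ≈ 0.4105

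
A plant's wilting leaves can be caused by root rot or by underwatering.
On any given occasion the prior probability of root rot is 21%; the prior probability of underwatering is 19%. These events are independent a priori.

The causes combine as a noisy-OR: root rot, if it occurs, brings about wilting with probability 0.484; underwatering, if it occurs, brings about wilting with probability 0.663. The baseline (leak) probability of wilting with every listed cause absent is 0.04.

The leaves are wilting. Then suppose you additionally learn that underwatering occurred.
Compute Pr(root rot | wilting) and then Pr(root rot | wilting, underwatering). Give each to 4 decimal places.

Under noisy-OR, P(wilting | causes) = 1 − (1−0.04)·∏(1−qᵢ) over the active causes.
Weight on root rot=true, given the evidence: 0.085839 + 0.033239 = 0.119078
Normalizer over all consistent configurations: 0.04×0.79×0.81 + 0.67648×0.79×0.19 + 0.50464×0.21×0.81 + 0.833064×0.21×0.19 = 0.246214
Posterior = 0.119078 / 0.246214 ≈ 0.4836

Now also conditioning on underwatering=true:
By total probability over both values of root rot:
  P(wilting | underwatering) = 0.67648×0.79 + 0.833064×0.21
        = 0.534419 + 0.174943 = 0.709362
Configurations with root rot contribute 0.174943, so
  P(root rot | wilting, underwatering) = 0.174943 / 0.709362 ≈ 0.2466
The drop from 0.4836 to 0.2466 is the explaining-away (discounting) effect.

Pr(root rot | wilting) ≈ 0.4836; Pr(root rot | wilting, underwatering) ≈ 0.2466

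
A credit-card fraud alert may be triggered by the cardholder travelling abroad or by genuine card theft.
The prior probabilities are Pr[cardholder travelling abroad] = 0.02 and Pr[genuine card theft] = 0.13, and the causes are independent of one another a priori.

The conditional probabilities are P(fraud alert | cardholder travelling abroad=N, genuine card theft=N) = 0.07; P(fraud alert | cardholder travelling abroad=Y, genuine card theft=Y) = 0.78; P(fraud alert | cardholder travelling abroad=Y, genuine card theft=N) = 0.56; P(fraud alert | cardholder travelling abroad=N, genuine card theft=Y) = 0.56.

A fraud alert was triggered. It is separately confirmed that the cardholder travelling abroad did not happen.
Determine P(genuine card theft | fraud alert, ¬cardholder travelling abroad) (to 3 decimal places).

Weight on genuine card theft=true, given the evidence: 0.56*0.13 = 0.072800
The normalizing constant is 0.07*0.87 + 0.56*0.13 = 0.133700
P(genuine card theft | fraud alert, ¬cardholder travelling abroad) = 0.072800/0.133700 ≈ 0.545

P(genuine card theft | fraud alert, ¬cardholder travelling abroad) ≈ 0.545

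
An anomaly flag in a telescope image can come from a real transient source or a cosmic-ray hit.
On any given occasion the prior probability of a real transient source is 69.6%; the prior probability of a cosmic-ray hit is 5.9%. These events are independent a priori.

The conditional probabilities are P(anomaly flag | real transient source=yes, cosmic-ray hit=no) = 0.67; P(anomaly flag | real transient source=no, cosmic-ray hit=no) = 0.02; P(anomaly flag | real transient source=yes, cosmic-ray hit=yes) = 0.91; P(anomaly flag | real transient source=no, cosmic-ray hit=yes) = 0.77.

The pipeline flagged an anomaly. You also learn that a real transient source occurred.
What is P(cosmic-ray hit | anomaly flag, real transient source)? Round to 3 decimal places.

P(cosmic-ray hit | anomaly flag, real transient source) ≈ 0.078

Numerator (weight on configurations with cosmic-ray hit): 0.91×0.059 = 0.053690
Normalizer over all consistent configurations: 0.67×0.941 + 0.91×0.059 = 0.684160
P(cosmic-ray hit | anomaly flag, real transient source) = 0.053690/0.684160 ≈ 0.078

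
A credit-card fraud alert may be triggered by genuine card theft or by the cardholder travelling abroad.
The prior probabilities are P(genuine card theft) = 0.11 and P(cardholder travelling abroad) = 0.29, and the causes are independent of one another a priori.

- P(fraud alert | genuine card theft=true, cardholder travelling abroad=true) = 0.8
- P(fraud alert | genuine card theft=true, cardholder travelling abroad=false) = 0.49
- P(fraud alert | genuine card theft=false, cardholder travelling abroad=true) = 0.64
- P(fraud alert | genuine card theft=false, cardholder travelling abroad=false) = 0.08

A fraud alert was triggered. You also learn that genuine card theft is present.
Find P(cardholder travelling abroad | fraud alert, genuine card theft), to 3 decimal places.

P(cardholder travelling abroad | fraud alert, genuine card theft) ≈ 0.400

By total probability over both values of cardholder travelling abroad:
  P(fraud alert | genuine card theft) = 0.49×0.71 + 0.8×0.29
        = 0.347900 + 0.232000 = 0.579900
The terms with cardholder travelling abroad present sum to 0.232000, so
  P(cardholder travelling abroad | fraud alert, genuine card theft) = 0.232000 / 0.579900 ≈ 0.400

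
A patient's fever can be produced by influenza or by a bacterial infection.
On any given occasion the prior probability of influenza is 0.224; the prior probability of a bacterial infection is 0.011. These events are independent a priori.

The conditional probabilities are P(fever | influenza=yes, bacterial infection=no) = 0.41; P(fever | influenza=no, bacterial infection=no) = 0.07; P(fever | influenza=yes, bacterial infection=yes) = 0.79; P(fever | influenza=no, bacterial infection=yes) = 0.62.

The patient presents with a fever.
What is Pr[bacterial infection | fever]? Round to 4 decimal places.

Pr[bacterial infection | fever] ≈ 0.0477

Enumerate the 4 (influenza, bacterial infection) configurations and weight by the priors:
  P(fever) = 0.07×0.776×0.989 + 0.62×0.776×0.011 + 0.41×0.224×0.989 + 0.79×0.224×0.011
        = 0.053722 + 0.005292 + 0.090830 + 0.001947 = 0.151791
The terms with bacterial infection present sum to 0.007239, so
  P(bacterial infection | fever) = 0.007239 / 0.151791 ≈ 0.0477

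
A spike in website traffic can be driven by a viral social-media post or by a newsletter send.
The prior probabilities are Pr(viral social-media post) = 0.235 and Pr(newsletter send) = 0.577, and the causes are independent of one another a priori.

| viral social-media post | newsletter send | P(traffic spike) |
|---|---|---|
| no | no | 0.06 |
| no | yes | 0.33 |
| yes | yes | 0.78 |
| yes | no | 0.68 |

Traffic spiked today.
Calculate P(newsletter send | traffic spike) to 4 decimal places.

P(newsletter send | traffic spike) ≈ 0.7429

Sum P(traffic spike|·) weighted by the priors over the 4 (viral social-media post, newsletter send) configurations:
  P(traffic spike) = 0.06·0.765·0.423 + 0.33·0.765·0.577 + 0.68·0.235·0.423 + 0.78·0.235·0.577
        = 0.019416 + 0.145664 + 0.067595 + 0.105764 = 0.338439
The terms with newsletter send present sum to 0.251428, so
  P(newsletter send | traffic spike) = 0.251428 / 0.338439 ≈ 0.7429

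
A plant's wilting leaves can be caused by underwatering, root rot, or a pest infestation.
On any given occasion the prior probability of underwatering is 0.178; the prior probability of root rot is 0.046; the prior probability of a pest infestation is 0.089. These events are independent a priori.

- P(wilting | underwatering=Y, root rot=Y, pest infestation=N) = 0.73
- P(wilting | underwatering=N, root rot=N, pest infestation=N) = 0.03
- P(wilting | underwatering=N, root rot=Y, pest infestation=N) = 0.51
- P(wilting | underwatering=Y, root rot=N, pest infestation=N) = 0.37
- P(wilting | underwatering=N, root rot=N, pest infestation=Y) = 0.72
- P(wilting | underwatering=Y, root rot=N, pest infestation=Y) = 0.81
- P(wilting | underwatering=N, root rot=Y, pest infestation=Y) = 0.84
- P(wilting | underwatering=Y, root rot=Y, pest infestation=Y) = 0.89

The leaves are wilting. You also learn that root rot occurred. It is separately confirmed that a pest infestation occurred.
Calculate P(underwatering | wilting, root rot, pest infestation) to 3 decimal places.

P(underwatering | wilting, root rot, pest infestation) ≈ 0.187

For the numerator, keep only underwatering=true terms: 0.89×0.178 = 0.158420
Denominator P(wilting | root rot, pest infestation): 0.84×0.822 + 0.89×0.178 = 0.848900
Posterior = 0.158420 / 0.848900 ≈ 0.187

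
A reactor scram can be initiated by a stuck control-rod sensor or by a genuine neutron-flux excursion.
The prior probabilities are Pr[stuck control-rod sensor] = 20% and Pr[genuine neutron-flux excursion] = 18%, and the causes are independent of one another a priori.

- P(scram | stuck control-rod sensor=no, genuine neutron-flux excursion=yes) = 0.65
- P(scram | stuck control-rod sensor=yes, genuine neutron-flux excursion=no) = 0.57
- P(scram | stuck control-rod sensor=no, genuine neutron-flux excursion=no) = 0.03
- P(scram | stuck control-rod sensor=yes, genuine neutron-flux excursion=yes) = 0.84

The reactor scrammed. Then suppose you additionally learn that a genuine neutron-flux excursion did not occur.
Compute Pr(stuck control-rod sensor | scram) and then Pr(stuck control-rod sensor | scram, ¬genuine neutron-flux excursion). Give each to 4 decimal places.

P(scram) = 0.03·0.8·0.82 + 0.65·0.8·0.18 + 0.57·0.2·0.82 + 0.84·0.2·0.18 = 0.019680 + 0.093600 + 0.093480 + 0.030240 = 0.237000
Restricting to configurations with stuck control-rod sensor present: 0.093480 + 0.030240 = 0.123720.
So P(stuck control-rod sensor | scram) = 0.123720/0.237000 ≈ 0.5220.

With the extra evidence:
Sum P(scram|·) weighted by the priors over both values of stuck control-rod sensor:
  P(scram | ¬genuine neutron-flux excursion) = 0.03×0.8 + 0.57×0.2
        = 0.024000 + 0.114000 = 0.138000
Keeping only the stuck control-rod sensor-present terms gives 0.114000, so
  P(stuck control-rod sensor | scram, ¬genuine neutron-flux excursion) = 0.114000 / 0.138000 ≈ 0.8261
With genuine neutron-flux excursion excluded, stuck control-rod sensor must carry more of the explanatory weight for the scram.

Pr(stuck control-rod sensor | scram) ≈ 0.5220; Pr(stuck control-rod sensor | scram, ¬genuine neutron-flux excursion) ≈ 0.8261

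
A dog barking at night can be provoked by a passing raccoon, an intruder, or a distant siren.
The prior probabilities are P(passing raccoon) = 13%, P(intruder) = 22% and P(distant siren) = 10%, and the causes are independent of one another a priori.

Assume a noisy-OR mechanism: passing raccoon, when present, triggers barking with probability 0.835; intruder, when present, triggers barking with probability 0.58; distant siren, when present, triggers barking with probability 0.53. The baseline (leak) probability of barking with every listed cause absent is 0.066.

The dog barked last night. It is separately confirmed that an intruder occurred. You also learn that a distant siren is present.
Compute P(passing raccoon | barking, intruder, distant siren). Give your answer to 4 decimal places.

Under noisy-OR, P(barking | causes) = 1 − (1−0.066)·∏(1−qᵢ) over the active causes.
P(barking | intruder, distant siren) = 0.815628×0.87 + 0.969579×0.13 = 0.709596 + 0.126045 = 0.835641
Restricting to configurations with passing raccoon present: 0.969579×0.13 = 0.126045.
Hence the posterior is 0.126045/0.835641 ≈ 0.1508.

P(passing raccoon | barking, intruder, distant siren) ≈ 0.1508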